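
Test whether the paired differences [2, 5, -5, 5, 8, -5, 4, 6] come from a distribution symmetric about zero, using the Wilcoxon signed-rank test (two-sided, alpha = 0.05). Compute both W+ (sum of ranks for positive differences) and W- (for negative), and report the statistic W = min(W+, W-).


Step 1: Drop any zero differences (none here) and take |d_i|.
|d| = [2, 5, 5, 5, 8, 5, 4, 6]
Step 2: Midrank |d_i| (ties get averaged ranks).
ranks: |2|->1, |5|->4.5, |5|->4.5, |5|->4.5, |8|->8, |5|->4.5, |4|->2, |6|->7
Step 3: Attach original signs; sum ranks with positive sign and with negative sign.
W+ = 1 + 4.5 + 4.5 + 8 + 2 + 7 = 27
W- = 4.5 + 4.5 = 9
(Check: W+ + W- = 36 should equal n(n+1)/2 = 36.)
Step 4: Test statistic W = min(W+, W-) = 9.
Step 5: Ties in |d|, so use the tie-corrected normal approximation.
        E[W] = n(n+1)/4 = 8*9/4 = 18.
        Tie groups: |d|=5 (t=4); sum(t^3 - t) = 60.
        Var[W] = n(n+1)(2n+1)/24 - sum(t^3-t)/48 = 1224/24 - 60/48 = 49.75.
        z = (W - E[W]) / sqrt(Var[W]) = (9 - 18) / 7.0534 = -1.2760.
        Two-sided p = 2*Phi(z) = 0.201960.
Step 6: alpha = 0.05. fail to reject H0.

W+ = 27, W- = 9, W = min = 9, p = 0.201960, fail to reject H0.


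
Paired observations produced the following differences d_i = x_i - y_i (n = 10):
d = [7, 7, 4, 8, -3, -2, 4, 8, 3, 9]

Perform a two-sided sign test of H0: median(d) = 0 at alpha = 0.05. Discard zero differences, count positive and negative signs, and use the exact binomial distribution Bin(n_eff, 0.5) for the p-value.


Step 1: Discard zero differences. Original n = 10; n_eff = number of nonzero differences = 10.
Nonzero differences (with sign): +7, +7, +4, +8, -3, -2, +4, +8, +3, +9
Step 2: Count signs: positive = 8, negative = 2.
Step 3: Under H0: P(positive) = 0.5, so the number of positives S ~ Bin(10, 0.5).
Step 4: Two-sided exact p-value = sum of Bin(10,0.5) probabilities at or below the observed probability = 0.109375.
Step 5: alpha = 0.05. fail to reject H0.

n_eff = 10, pos = 8, neg = 2, p = 0.109375, fail to reject H0.


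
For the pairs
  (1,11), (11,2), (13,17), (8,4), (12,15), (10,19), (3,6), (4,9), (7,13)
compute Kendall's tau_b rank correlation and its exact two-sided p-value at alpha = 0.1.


Step 1: Enumerate the 36 unordered pairs (i,j) with i<j and classify each by sign(x_j-x_i) * sign(y_j-y_i).
  (1,2):dx=+10,dy=-9->D; (1,3):dx=+12,dy=+6->C; (1,4):dx=+7,dy=-7->D; (1,5):dx=+11,dy=+4->C
  (1,6):dx=+9,dy=+8->C; (1,7):dx=+2,dy=-5->D; (1,8):dx=+3,dy=-2->D; (1,9):dx=+6,dy=+2->C
  (2,3):dx=+2,dy=+15->C; (2,4):dx=-3,dy=+2->D; (2,5):dx=+1,dy=+13->C; (2,6):dx=-1,dy=+17->D
  (2,7):dx=-8,dy=+4->D; (2,8):dx=-7,dy=+7->D; (2,9):dx=-4,dy=+11->D; (3,4):dx=-5,dy=-13->C
  (3,5):dx=-1,dy=-2->C; (3,6):dx=-3,dy=+2->D; (3,7):dx=-10,dy=-11->C; (3,8):dx=-9,dy=-8->C
  (3,9):dx=-6,dy=-4->C; (4,5):dx=+4,dy=+11->C; (4,6):dx=+2,dy=+15->C; (4,7):dx=-5,dy=+2->D
  (4,8):dx=-4,dy=+5->D; (4,9):dx=-1,dy=+9->D; (5,6):dx=-2,dy=+4->D; (5,7):dx=-9,dy=-9->C
  (5,8):dx=-8,dy=-6->C; (5,9):dx=-5,dy=-2->C; (6,7):dx=-7,dy=-13->C; (6,8):dx=-6,dy=-10->C
  (6,9):dx=-3,dy=-6->C; (7,8):dx=+1,dy=+3->C; (7,9):dx=+4,dy=+7->C; (8,9):dx=+3,dy=+4->C
Step 2: C = 22, D = 14, total pairs = 36.
Step 3: tau = (C - D)/(n(n-1)/2) = (22 - 14)/36 = 0.222222.
Step 4: Exact two-sided p-value (enumerate n! = 362880 permutations of y under H0): p = 0.476709.
Step 5: alpha = 0.1. fail to reject H0.

tau_b = 0.2222 (C=22, D=14), p = 0.476709, fail to reject H0.


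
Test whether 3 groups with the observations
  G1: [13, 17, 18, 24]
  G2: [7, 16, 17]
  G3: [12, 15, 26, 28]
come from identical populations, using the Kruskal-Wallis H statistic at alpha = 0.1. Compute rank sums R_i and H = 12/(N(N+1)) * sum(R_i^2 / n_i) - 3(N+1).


Step 1: Combine all N = 11 observations and assign midranks.
sorted (value, group, rank): (7,G2,1), (12,G3,2), (13,G1,3), (15,G3,4), (16,G2,5), (17,G1,6.5), (17,G2,6.5), (18,G1,8), (24,G1,9), (26,G3,10), (28,G3,11)
Step 2: Sum ranks within each group.
R_1 = 26.5 (n_1 = 4)
R_2 = 12.5 (n_2 = 3)
R_3 = 27 (n_3 = 4)
Step 3: H = 12/(N(N+1)) * sum(R_i^2/n_i) - 3(N+1)
     = 12/(11*12) * (26.5^2/4 + 12.5^2/3 + 27^2/4) - 3*12
     = 0.090909 * 409.896 - 36
     = 1.263258.
Step 4: Ties present; correction factor C = 1 - 6/(11^3 - 11) = 0.995455. Corrected H = 1.263258 / 0.995455 = 1.269026.
Step 5: Under H0, H ~ chi^2(2); p-value = 0.530194.
Step 6: alpha = 0.1. fail to reject H0.

H = 1.2690, df = 2, p = 0.530194, fail to reject H0.


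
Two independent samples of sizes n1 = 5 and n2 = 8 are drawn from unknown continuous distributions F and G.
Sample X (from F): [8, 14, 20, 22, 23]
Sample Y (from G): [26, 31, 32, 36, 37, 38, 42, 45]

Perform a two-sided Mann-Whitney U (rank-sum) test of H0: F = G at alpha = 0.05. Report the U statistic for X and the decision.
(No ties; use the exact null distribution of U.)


Step 1: Combine and sort all 13 observations; assign midranks.
sorted (value, group): (8,X), (14,X), (20,X), (22,X), (23,X), (26,Y), (31,Y), (32,Y), (36,Y), (37,Y), (38,Y), (42,Y), (45,Y)
ranks: 8->1, 14->2, 20->3, 22->4, 23->5, 26->6, 31->7, 32->8, 36->9, 37->10, 38->11, 42->12, 45->13
Step 2: Rank sum for X: R1 = 1 + 2 + 3 + 4 + 5 = 15.
Step 3: U_X = R1 - n1(n1+1)/2 = 15 - 5*6/2 = 15 - 15 = 0.
       U_Y = n1*n2 - U_X = 40 - 0 = 40.
Step 4: No ties, so the exact null distribution of U (based on enumerating the C(13,5) = 1287 equally likely rank assignments) gives the two-sided p-value.
Step 5: p-value = 0.001554; compare to alpha = 0.05. reject H0.

U_X = 0, p = 0.001554, reject H0 at alpha = 0.05.


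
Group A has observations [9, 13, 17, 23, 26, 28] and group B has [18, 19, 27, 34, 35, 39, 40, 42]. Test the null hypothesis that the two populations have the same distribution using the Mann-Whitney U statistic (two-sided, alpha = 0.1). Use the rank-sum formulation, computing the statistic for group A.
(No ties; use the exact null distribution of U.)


Step 1: Combine and sort all 14 observations; assign midranks.
sorted (value, group): (9,X), (13,X), (17,X), (18,Y), (19,Y), (23,X), (26,X), (27,Y), (28,X), (34,Y), (35,Y), (39,Y), (40,Y), (42,Y)
ranks: 9->1, 13->2, 17->3, 18->4, 19->5, 23->6, 26->7, 27->8, 28->9, 34->10, 35->11, 39->12, 40->13, 42->14
Step 2: Rank sum for X: R1 = 1 + 2 + 3 + 6 + 7 + 9 = 28.
Step 3: U_X = R1 - n1(n1+1)/2 = 28 - 6*7/2 = 28 - 21 = 7.
       U_Y = n1*n2 - U_X = 48 - 7 = 41.
Step 4: No ties, so the exact null distribution of U (based on enumerating the C(14,6) = 3003 equally likely rank assignments) gives the two-sided p-value.
Step 5: p-value = 0.029304; compare to alpha = 0.1. reject H0.

U_X = 7, p = 0.029304, reject H0 at alpha = 0.1.


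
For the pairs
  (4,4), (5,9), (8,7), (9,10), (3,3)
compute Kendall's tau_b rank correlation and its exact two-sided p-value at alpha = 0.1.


Step 1: Enumerate the 10 unordered pairs (i,j) with i<j and classify each by sign(x_j-x_i) * sign(y_j-y_i).
  (1,2):dx=+1,dy=+5->C; (1,3):dx=+4,dy=+3->C; (1,4):dx=+5,dy=+6->C; (1,5):dx=-1,dy=-1->C
  (2,3):dx=+3,dy=-2->D; (2,4):dx=+4,dy=+1->C; (2,5):dx=-2,dy=-6->C; (3,4):dx=+1,dy=+3->C
  (3,5):dx=-5,dy=-4->C; (4,5):dx=-6,dy=-7->C
Step 2: C = 9, D = 1, total pairs = 10.
Step 3: tau = (C - D)/(n(n-1)/2) = (9 - 1)/10 = 0.800000.
Step 4: Exact two-sided p-value (enumerate n! = 120 permutations of y under H0): p = 0.083333.
Step 5: alpha = 0.1. reject H0.

tau_b = 0.8000 (C=9, D=1), p = 0.083333, reject H0.


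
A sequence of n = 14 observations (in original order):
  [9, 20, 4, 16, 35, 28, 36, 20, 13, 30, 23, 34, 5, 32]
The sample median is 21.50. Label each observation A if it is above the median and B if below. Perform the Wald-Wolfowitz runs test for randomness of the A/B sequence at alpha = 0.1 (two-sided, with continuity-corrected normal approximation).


Step 1: Compute median = 21.50; label A = above, B = below.
Labels in order: BBBBAAABBAAABA  (n_A = 7, n_B = 7)
Step 2: Count runs R = 6.
Step 3: Under H0 (random ordering), E[R] = 2*n_A*n_B/(n_A+n_B) + 1 = 2*7*7/14 + 1 = 8.0000.
        Var[R] = 2*n_A*n_B*(2*n_A*n_B - n_A - n_B) / ((n_A+n_B)^2 * (n_A+n_B-1)) = 8232/2548 = 3.2308.
        SD[R] = 1.7974.
Step 4: Continuity-corrected z = (R + 0.5 - E[R]) / SD[R] = (6 + 0.5 - 8.0000) / 1.7974 = -0.8345.
Step 5: Two-sided p-value via normal approximation = 2*(1 - Phi(|z|)) = 0.403986.
Step 6: alpha = 0.1. fail to reject H0.

R = 6, z = -0.8345, p = 0.403986, fail to reject H0.


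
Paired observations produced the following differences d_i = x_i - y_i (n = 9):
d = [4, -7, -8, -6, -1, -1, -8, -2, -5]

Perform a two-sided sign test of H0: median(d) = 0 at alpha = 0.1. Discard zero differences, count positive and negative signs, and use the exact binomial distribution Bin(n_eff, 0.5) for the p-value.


Step 1: Discard zero differences. Original n = 9; n_eff = number of nonzero differences = 9.
Nonzero differences (with sign): +4, -7, -8, -6, -1, -1, -8, -2, -5
Step 2: Count signs: positive = 1, negative = 8.
Step 3: Under H0: P(positive) = 0.5, so the number of positives S ~ Bin(9, 0.5).
Step 4: Two-sided exact p-value = sum of Bin(9,0.5) probabilities at or below the observed probability = 0.039062.
Step 5: alpha = 0.1. reject H0.

n_eff = 9, pos = 1, neg = 8, p = 0.039062, reject H0.


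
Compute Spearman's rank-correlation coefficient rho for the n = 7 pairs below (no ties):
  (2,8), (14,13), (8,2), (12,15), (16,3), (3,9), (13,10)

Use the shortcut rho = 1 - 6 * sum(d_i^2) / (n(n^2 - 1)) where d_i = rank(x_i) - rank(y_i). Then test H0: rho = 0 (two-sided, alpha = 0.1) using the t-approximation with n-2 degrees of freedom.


Step 1: Rank x and y separately (midranks; no ties here).
rank(x): 2->1, 14->6, 8->3, 12->4, 16->7, 3->2, 13->5
rank(y): 8->3, 13->6, 2->1, 15->7, 3->2, 9->4, 10->5
Step 2: d_i = R_x(i) - R_y(i); compute d_i^2.
  (1-3)^2=4, (6-6)^2=0, (3-1)^2=4, (4-7)^2=9, (7-2)^2=25, (2-4)^2=4, (5-5)^2=0
sum(d^2) = 46.
Step 3: rho = 1 - 6*46 / (7*(7^2 - 1)) = 1 - 276/336 = 0.178571.
Step 4: Under H0, t = rho * sqrt((n-2)/(1-rho^2)) = 0.4058 ~ t(5).
Step 5: Two-sided p-value from the t-distribution with 5 df = 0.701658.
Step 6: alpha = 0.1. fail to reject H0.

rho = 0.1786, p = 0.701658, fail to reject H0 at alpha = 0.1.


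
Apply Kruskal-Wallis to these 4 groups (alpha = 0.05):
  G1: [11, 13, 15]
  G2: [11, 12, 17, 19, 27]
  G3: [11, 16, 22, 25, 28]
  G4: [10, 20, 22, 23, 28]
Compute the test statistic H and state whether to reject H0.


Step 1: Combine all N = 18 observations and assign midranks.
sorted (value, group, rank): (10,G4,1), (11,G1,3), (11,G2,3), (11,G3,3), (12,G2,5), (13,G1,6), (15,G1,7), (16,G3,8), (17,G2,9), (19,G2,10), (20,G4,11), (22,G3,12.5), (22,G4,12.5), (23,G4,14), (25,G3,15), (27,G2,16), (28,G3,17.5), (28,G4,17.5)
Step 2: Sum ranks within each group.
R_1 = 16 (n_1 = 3)
R_2 = 43 (n_2 = 5)
R_3 = 56 (n_3 = 5)
R_4 = 56 (n_4 = 5)
Step 3: H = 12/(N(N+1)) * sum(R_i^2/n_i) - 3(N+1)
     = 12/(18*19) * (16^2/3 + 43^2/5 + 56^2/5 + 56^2/5) - 3*19
     = 0.035088 * 1709.53 - 57
     = 2.983626.
Step 4: Ties present; correction factor C = 1 - 36/(18^3 - 18) = 0.993808. Corrected H = 2.983626 / 0.993808 = 3.002215.
Step 5: Under H0, H ~ chi^2(3); p-value = 0.391284.
Step 6: alpha = 0.05. fail to reject H0.

H = 3.0022, df = 3, p = 0.391284, fail to reject H0.


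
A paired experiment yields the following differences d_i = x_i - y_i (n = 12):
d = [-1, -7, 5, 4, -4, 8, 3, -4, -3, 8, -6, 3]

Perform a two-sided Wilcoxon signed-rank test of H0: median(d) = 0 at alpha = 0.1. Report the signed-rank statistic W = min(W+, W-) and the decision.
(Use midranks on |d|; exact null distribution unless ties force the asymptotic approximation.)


Step 1: Drop any zero differences (none here) and take |d_i|.
|d| = [1, 7, 5, 4, 4, 8, 3, 4, 3, 8, 6, 3]
Step 2: Midrank |d_i| (ties get averaged ranks).
ranks: |1|->1, |7|->10, |5|->8, |4|->6, |4|->6, |8|->11.5, |3|->3, |4|->6, |3|->3, |8|->11.5, |6|->9, |3|->3
Step 3: Attach original signs; sum ranks with positive sign and with negative sign.
W+ = 8 + 6 + 11.5 + 3 + 11.5 + 3 = 43
W- = 1 + 10 + 6 + 6 + 3 + 9 = 35
(Check: W+ + W- = 78 should equal n(n+1)/2 = 78.)
Step 4: Test statistic W = min(W+, W-) = 35.
Step 5: Ties in |d|, so use the tie-corrected normal approximation.
        E[W] = n(n+1)/4 = 12*13/4 = 39.
        Tie groups: |d|=3 (t=3), |d|=4 (t=3), |d|=8 (t=2); sum(t^3 - t) = 54.
        Var[W] = n(n+1)(2n+1)/24 - sum(t^3-t)/48 = 3900/24 - 54/48 = 161.375.
        z = (W - E[W]) / sqrt(Var[W]) = (35 - 39) / 12.7033 = -0.3149.
        Two-sided p = 2*Phi(z) = 0.752855.
Step 6: alpha = 0.1. fail to reject H0.

W+ = 43, W- = 35, W = min = 35, p = 0.752855, fail to reject H0.


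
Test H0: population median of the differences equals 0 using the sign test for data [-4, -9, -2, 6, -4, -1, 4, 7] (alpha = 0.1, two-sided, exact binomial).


Step 1: Discard zero differences. Original n = 8; n_eff = number of nonzero differences = 8.
Nonzero differences (with sign): -4, -9, -2, +6, -4, -1, +4, +7
Step 2: Count signs: positive = 3, negative = 5.
Step 3: Under H0: P(positive) = 0.5, so the number of positives S ~ Bin(8, 0.5).
Step 4: Two-sided exact p-value = sum of Bin(8,0.5) probabilities at or below the observed probability = 0.726562.
Step 5: alpha = 0.1. fail to reject H0.

n_eff = 8, pos = 3, neg = 5, p = 0.726562, fail to reject H0.


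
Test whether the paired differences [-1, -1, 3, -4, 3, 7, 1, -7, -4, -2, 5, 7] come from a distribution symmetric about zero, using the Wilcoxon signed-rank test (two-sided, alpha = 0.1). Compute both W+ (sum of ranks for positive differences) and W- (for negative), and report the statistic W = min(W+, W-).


Step 1: Drop any zero differences (none here) and take |d_i|.
|d| = [1, 1, 3, 4, 3, 7, 1, 7, 4, 2, 5, 7]
Step 2: Midrank |d_i| (ties get averaged ranks).
ranks: |1|->2, |1|->2, |3|->5.5, |4|->7.5, |3|->5.5, |7|->11, |1|->2, |7|->11, |4|->7.5, |2|->4, |5|->9, |7|->11
Step 3: Attach original signs; sum ranks with positive sign and with negative sign.
W+ = 5.5 + 5.5 + 11 + 2 + 9 + 11 = 44
W- = 2 + 2 + 7.5 + 11 + 7.5 + 4 = 34
(Check: W+ + W- = 78 should equal n(n+1)/2 = 78.)
Step 4: Test statistic W = min(W+, W-) = 34.
Step 5: Ties in |d|, so use the tie-corrected normal approximation.
        E[W] = n(n+1)/4 = 12*13/4 = 39.
        Tie groups: |d|=1 (t=3), |d|=3 (t=2), |d|=4 (t=2), |d|=7 (t=3); sum(t^3 - t) = 60.
        Var[W] = n(n+1)(2n+1)/24 - sum(t^3-t)/48 = 3900/24 - 60/48 = 161.25.
        z = (W - E[W]) / sqrt(Var[W]) = (34 - 39) / 12.6984 = -0.3937.
        Two-sided p = 2*Phi(z) = 0.693766.
Step 6: alpha = 0.1. fail to reject H0.

W+ = 44, W- = 34, W = min = 34, p = 0.693766, fail to reject H0.


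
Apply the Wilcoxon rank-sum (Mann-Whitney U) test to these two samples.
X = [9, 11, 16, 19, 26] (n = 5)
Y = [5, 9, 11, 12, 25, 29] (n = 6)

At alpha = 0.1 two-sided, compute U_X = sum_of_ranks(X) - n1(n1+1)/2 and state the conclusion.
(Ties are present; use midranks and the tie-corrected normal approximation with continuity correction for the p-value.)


Step 1: Combine and sort all 11 observations; assign midranks.
sorted (value, group): (5,Y), (9,X), (9,Y), (11,X), (11,Y), (12,Y), (16,X), (19,X), (25,Y), (26,X), (29,Y)
ranks: 5->1, 9->2.5, 9->2.5, 11->4.5, 11->4.5, 12->6, 16->7, 19->8, 25->9, 26->10, 29->11
Step 2: Rank sum for X: R1 = 2.5 + 4.5 + 7 + 8 + 10 = 32.
Step 3: U_X = R1 - n1(n1+1)/2 = 32 - 5*6/2 = 32 - 15 = 17.
       U_Y = n1*n2 - U_X = 30 - 17 = 13.
Step 4: Ties are present, so use the tie-corrected normal approximation (with continuity correction) for the p-value.
Step 5: p-value = 0.783228; compare to alpha = 0.1. fail to reject H0.

U_X = 17, p = 0.783228, fail to reject H0 at alpha = 0.1.


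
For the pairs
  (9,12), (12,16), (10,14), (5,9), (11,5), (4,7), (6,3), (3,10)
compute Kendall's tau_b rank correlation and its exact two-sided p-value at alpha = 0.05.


Step 1: Enumerate the 28 unordered pairs (i,j) with i<j and classify each by sign(x_j-x_i) * sign(y_j-y_i).
  (1,2):dx=+3,dy=+4->C; (1,3):dx=+1,dy=+2->C; (1,4):dx=-4,dy=-3->C; (1,5):dx=+2,dy=-7->D
  (1,6):dx=-5,dy=-5->C; (1,7):dx=-3,dy=-9->C; (1,8):dx=-6,dy=-2->C; (2,3):dx=-2,dy=-2->C
  (2,4):dx=-7,dy=-7->C; (2,5):dx=-1,dy=-11->C; (2,6):dx=-8,dy=-9->C; (2,7):dx=-6,dy=-13->C
  (2,8):dx=-9,dy=-6->C; (3,4):dx=-5,dy=-5->C; (3,5):dx=+1,dy=-9->D; (3,6):dx=-6,dy=-7->C
  (3,7):dx=-4,dy=-11->C; (3,8):dx=-7,dy=-4->C; (4,5):dx=+6,dy=-4->D; (4,6):dx=-1,dy=-2->C
  (4,7):dx=+1,dy=-6->D; (4,8):dx=-2,dy=+1->D; (5,6):dx=-7,dy=+2->D; (5,7):dx=-5,dy=-2->C
  (5,8):dx=-8,dy=+5->D; (6,7):dx=+2,dy=-4->D; (6,8):dx=-1,dy=+3->D; (7,8):dx=-3,dy=+7->D
Step 2: C = 18, D = 10, total pairs = 28.
Step 3: tau = (C - D)/(n(n-1)/2) = (18 - 10)/28 = 0.285714.
Step 4: Exact two-sided p-value (enumerate n! = 40320 permutations of y under H0): p = 0.398760.
Step 5: alpha = 0.05. fail to reject H0.

tau_b = 0.2857 (C=18, D=10), p = 0.398760, fail to reject H0.


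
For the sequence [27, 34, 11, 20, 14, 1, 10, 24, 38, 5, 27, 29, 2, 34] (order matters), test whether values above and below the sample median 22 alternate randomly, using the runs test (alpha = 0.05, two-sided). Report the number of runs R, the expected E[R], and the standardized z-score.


Step 1: Compute median = 22; label A = above, B = below.
Labels in order: AABBBBBAABAABA  (n_A = 7, n_B = 7)
Step 2: Count runs R = 7.
Step 3: Under H0 (random ordering), E[R] = 2*n_A*n_B/(n_A+n_B) + 1 = 2*7*7/14 + 1 = 8.0000.
        Var[R] = 2*n_A*n_B*(2*n_A*n_B - n_A - n_B) / ((n_A+n_B)^2 * (n_A+n_B-1)) = 8232/2548 = 3.2308.
        SD[R] = 1.7974.
Step 4: Continuity-corrected z = (R + 0.5 - E[R]) / SD[R] = (7 + 0.5 - 8.0000) / 1.7974 = -0.2782.
Step 5: Two-sided p-value via normal approximation = 2*(1 - Phi(|z|)) = 0.780879.
Step 6: alpha = 0.05. fail to reject H0.

R = 7, z = -0.2782, p = 0.780879, fail to reject H0.


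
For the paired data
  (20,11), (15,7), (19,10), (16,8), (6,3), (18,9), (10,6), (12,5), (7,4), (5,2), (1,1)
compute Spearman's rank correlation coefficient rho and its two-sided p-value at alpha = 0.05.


Step 1: Rank x and y separately (midranks; no ties here).
rank(x): 20->11, 15->7, 19->10, 16->8, 6->3, 18->9, 10->5, 12->6, 7->4, 5->2, 1->1
rank(y): 11->11, 7->7, 10->10, 8->8, 3->3, 9->9, 6->6, 5->5, 4->4, 2->2, 1->1
Step 2: d_i = R_x(i) - R_y(i); compute d_i^2.
  (11-11)^2=0, (7-7)^2=0, (10-10)^2=0, (8-8)^2=0, (3-3)^2=0, (9-9)^2=0, (5-6)^2=1, (6-5)^2=1, (4-4)^2=0, (2-2)^2=0, (1-1)^2=0
sum(d^2) = 2.
Step 3: rho = 1 - 6*2 / (11*(11^2 - 1)) = 1 - 12/1320 = 0.990909.
Step 4: Under H0, t = rho * sqrt((n-2)/(1-rho^2)) = 22.0966 ~ t(9).
Step 5: Two-sided p-value from the t-distribution with 9 df = 0.000000.
Step 6: alpha = 0.05. reject H0.

rho = 0.9909, p = 0.000000, reject H0 at alpha = 0.05.


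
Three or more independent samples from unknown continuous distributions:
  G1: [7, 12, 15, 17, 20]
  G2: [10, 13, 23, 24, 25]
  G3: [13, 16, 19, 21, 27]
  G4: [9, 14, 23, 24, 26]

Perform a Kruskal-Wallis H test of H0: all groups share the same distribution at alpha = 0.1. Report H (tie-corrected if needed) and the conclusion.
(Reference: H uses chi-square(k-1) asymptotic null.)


Step 1: Combine all N = 20 observations and assign midranks.
sorted (value, group, rank): (7,G1,1), (9,G4,2), (10,G2,3), (12,G1,4), (13,G2,5.5), (13,G3,5.5), (14,G4,7), (15,G1,8), (16,G3,9), (17,G1,10), (19,G3,11), (20,G1,12), (21,G3,13), (23,G2,14.5), (23,G4,14.5), (24,G2,16.5), (24,G4,16.5), (25,G2,18), (26,G4,19), (27,G3,20)
Step 2: Sum ranks within each group.
R_1 = 35 (n_1 = 5)
R_2 = 57.5 (n_2 = 5)
R_3 = 58.5 (n_3 = 5)
R_4 = 59 (n_4 = 5)
Step 3: H = 12/(N(N+1)) * sum(R_i^2/n_i) - 3(N+1)
     = 12/(20*21) * (35^2/5 + 57.5^2/5 + 58.5^2/5 + 59^2/5) - 3*21
     = 0.028571 * 2286.9 - 63
     = 2.340000.
Step 4: Ties present; correction factor C = 1 - 18/(20^3 - 20) = 0.997744. Corrected H = 2.340000 / 0.997744 = 2.345290.
Step 5: Under H0, H ~ chi^2(3); p-value = 0.503900.
Step 6: alpha = 0.1. fail to reject H0.

H = 2.3453, df = 3, p = 0.503900, fail to reject H0.


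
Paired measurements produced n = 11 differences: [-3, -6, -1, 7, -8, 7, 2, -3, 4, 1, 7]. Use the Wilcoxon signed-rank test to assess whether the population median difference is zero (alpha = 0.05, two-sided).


Step 1: Drop any zero differences (none here) and take |d_i|.
|d| = [3, 6, 1, 7, 8, 7, 2, 3, 4, 1, 7]
Step 2: Midrank |d_i| (ties get averaged ranks).
ranks: |3|->4.5, |6|->7, |1|->1.5, |7|->9, |8|->11, |7|->9, |2|->3, |3|->4.5, |4|->6, |1|->1.5, |7|->9
Step 3: Attach original signs; sum ranks with positive sign and with negative sign.
W+ = 9 + 9 + 3 + 6 + 1.5 + 9 = 37.5
W- = 4.5 + 7 + 1.5 + 11 + 4.5 = 28.5
(Check: W+ + W- = 66 should equal n(n+1)/2 = 66.)
Step 4: Test statistic W = min(W+, W-) = 28.5.
Step 5: Ties in |d|, so use the tie-corrected normal approximation.
        E[W] = n(n+1)/4 = 11*12/4 = 33.
        Tie groups: |d|=1 (t=2), |d|=3 (t=2), |d|=7 (t=3); sum(t^3 - t) = 36.
        Var[W] = n(n+1)(2n+1)/24 - sum(t^3-t)/48 = 3036/24 - 36/48 = 125.75.
        z = (W - E[W]) / sqrt(Var[W]) = (28.5 - 33) / 11.2138 = -0.4013.
        Two-sided p = 2*Phi(z) = 0.688207.
Step 6: alpha = 0.05. fail to reject H0.

W+ = 37.5, W- = 28.5, W = min = 28.5, p = 0.688207, fail to reject H0.


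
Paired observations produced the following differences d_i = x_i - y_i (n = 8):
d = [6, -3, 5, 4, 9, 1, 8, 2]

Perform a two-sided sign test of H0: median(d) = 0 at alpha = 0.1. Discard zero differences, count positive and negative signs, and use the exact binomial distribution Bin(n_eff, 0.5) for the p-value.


Step 1: Discard zero differences. Original n = 8; n_eff = number of nonzero differences = 8.
Nonzero differences (with sign): +6, -3, +5, +4, +9, +1, +8, +2
Step 2: Count signs: positive = 7, negative = 1.
Step 3: Under H0: P(positive) = 0.5, so the number of positives S ~ Bin(8, 0.5).
Step 4: Two-sided exact p-value = sum of Bin(8,0.5) probabilities at or below the observed probability = 0.070312.
Step 5: alpha = 0.1. reject H0.

n_eff = 8, pos = 7, neg = 1, p = 0.070312, reject H0.


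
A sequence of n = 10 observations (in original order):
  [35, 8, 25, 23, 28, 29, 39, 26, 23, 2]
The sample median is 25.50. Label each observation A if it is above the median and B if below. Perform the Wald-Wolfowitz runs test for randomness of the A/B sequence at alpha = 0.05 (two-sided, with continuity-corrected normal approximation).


Step 1: Compute median = 25.50; label A = above, B = below.
Labels in order: ABBBAAAABB  (n_A = 5, n_B = 5)
Step 2: Count runs R = 4.
Step 3: Under H0 (random ordering), E[R] = 2*n_A*n_B/(n_A+n_B) + 1 = 2*5*5/10 + 1 = 6.0000.
        Var[R] = 2*n_A*n_B*(2*n_A*n_B - n_A - n_B) / ((n_A+n_B)^2 * (n_A+n_B-1)) = 2000/900 = 2.2222.
        SD[R] = 1.4907.
Step 4: Continuity-corrected z = (R + 0.5 - E[R]) / SD[R] = (4 + 0.5 - 6.0000) / 1.4907 = -1.0062.
Step 5: Two-sided p-value via normal approximation = 2*(1 - Phi(|z|)) = 0.314305.
Step 6: alpha = 0.05. fail to reject H0.

R = 4, z = -1.0062, p = 0.314305, fail to reject H0.


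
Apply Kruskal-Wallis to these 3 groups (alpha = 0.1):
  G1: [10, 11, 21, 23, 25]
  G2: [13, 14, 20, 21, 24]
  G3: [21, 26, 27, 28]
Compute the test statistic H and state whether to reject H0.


Step 1: Combine all N = 14 observations and assign midranks.
sorted (value, group, rank): (10,G1,1), (11,G1,2), (13,G2,3), (14,G2,4), (20,G2,5), (21,G1,7), (21,G2,7), (21,G3,7), (23,G1,9), (24,G2,10), (25,G1,11), (26,G3,12), (27,G3,13), (28,G3,14)
Step 2: Sum ranks within each group.
R_1 = 30 (n_1 = 5)
R_2 = 29 (n_2 = 5)
R_3 = 46 (n_3 = 4)
Step 3: H = 12/(N(N+1)) * sum(R_i^2/n_i) - 3(N+1)
     = 12/(14*15) * (30^2/5 + 29^2/5 + 46^2/4) - 3*15
     = 0.057143 * 877.2 - 45
     = 5.125714.
Step 4: Ties present; correction factor C = 1 - 24/(14^3 - 14) = 0.991209. Corrected H = 5.125714 / 0.991209 = 5.171175.
Step 5: Under H0, H ~ chi^2(2); p-value = 0.075352.
Step 6: alpha = 0.1. reject H0.

H = 5.1712, df = 2, p = 0.075352, reject H0.


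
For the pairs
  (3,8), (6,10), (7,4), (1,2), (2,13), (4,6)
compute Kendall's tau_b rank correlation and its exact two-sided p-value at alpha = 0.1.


Step 1: Enumerate the 15 unordered pairs (i,j) with i<j and classify each by sign(x_j-x_i) * sign(y_j-y_i).
  (1,2):dx=+3,dy=+2->C; (1,3):dx=+4,dy=-4->D; (1,4):dx=-2,dy=-6->C; (1,5):dx=-1,dy=+5->D
  (1,6):dx=+1,dy=-2->D; (2,3):dx=+1,dy=-6->D; (2,4):dx=-5,dy=-8->C; (2,5):dx=-4,dy=+3->D
  (2,6):dx=-2,dy=-4->C; (3,4):dx=-6,dy=-2->C; (3,5):dx=-5,dy=+9->D; (3,6):dx=-3,dy=+2->D
  (4,5):dx=+1,dy=+11->C; (4,6):dx=+3,dy=+4->C; (5,6):dx=+2,dy=-7->D
Step 2: C = 7, D = 8, total pairs = 15.
Step 3: tau = (C - D)/(n(n-1)/2) = (7 - 8)/15 = -0.066667.
Step 4: Exact two-sided p-value (enumerate n! = 720 permutations of y under H0): p = 1.000000.
Step 5: alpha = 0.1. fail to reject H0.

tau_b = -0.0667 (C=7, D=8), p = 1.000000, fail to reject H0.


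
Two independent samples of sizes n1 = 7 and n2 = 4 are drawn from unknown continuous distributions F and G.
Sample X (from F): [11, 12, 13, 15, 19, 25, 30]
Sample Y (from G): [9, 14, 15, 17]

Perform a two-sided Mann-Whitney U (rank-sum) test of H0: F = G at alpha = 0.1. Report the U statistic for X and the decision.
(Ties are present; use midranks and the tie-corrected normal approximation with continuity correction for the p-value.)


Step 1: Combine and sort all 11 observations; assign midranks.
sorted (value, group): (9,Y), (11,X), (12,X), (13,X), (14,Y), (15,X), (15,Y), (17,Y), (19,X), (25,X), (30,X)
ranks: 9->1, 11->2, 12->3, 13->4, 14->5, 15->6.5, 15->6.5, 17->8, 19->9, 25->10, 30->11
Step 2: Rank sum for X: R1 = 2 + 3 + 4 + 6.5 + 9 + 10 + 11 = 45.5.
Step 3: U_X = R1 - n1(n1+1)/2 = 45.5 - 7*8/2 = 45.5 - 28 = 17.5.
       U_Y = n1*n2 - U_X = 28 - 17.5 = 10.5.
Step 4: Ties are present, so use the tie-corrected normal approximation (with continuity correction) for the p-value.
Step 5: p-value = 0.569872; compare to alpha = 0.1. fail to reject H0.

U_X = 17.5, p = 0.569872, fail to reject H0 at alpha = 0.1.


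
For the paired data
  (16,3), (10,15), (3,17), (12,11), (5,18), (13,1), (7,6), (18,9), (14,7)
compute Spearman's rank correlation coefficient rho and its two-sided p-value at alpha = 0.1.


Step 1: Rank x and y separately (midranks; no ties here).
rank(x): 16->8, 10->4, 3->1, 12->5, 5->2, 13->6, 7->3, 18->9, 14->7
rank(y): 3->2, 15->7, 17->8, 11->6, 18->9, 1->1, 6->3, 9->5, 7->4
Step 2: d_i = R_x(i) - R_y(i); compute d_i^2.
  (8-2)^2=36, (4-7)^2=9, (1-8)^2=49, (5-6)^2=1, (2-9)^2=49, (6-1)^2=25, (3-3)^2=0, (9-5)^2=16, (7-4)^2=9
sum(d^2) = 194.
Step 3: rho = 1 - 6*194 / (9*(9^2 - 1)) = 1 - 1164/720 = -0.616667.
Step 4: Under H0, t = rho * sqrt((n-2)/(1-rho^2)) = -2.0725 ~ t(7).
Step 5: Two-sided p-value from the t-distribution with 7 df = 0.076929.
Step 6: alpha = 0.1. reject H0.

rho = -0.6167, p = 0.076929, reject H0 at alpha = 0.1.


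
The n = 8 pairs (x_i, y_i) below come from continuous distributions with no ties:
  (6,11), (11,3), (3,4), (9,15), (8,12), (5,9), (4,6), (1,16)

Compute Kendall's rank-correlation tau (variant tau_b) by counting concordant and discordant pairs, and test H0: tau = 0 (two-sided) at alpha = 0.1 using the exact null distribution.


Step 1: Enumerate the 28 unordered pairs (i,j) with i<j and classify each by sign(x_j-x_i) * sign(y_j-y_i).
  (1,2):dx=+5,dy=-8->D; (1,3):dx=-3,dy=-7->C; (1,4):dx=+3,dy=+4->C; (1,5):dx=+2,dy=+1->C
  (1,6):dx=-1,dy=-2->C; (1,7):dx=-2,dy=-5->C; (1,8):dx=-5,dy=+5->D; (2,3):dx=-8,dy=+1->D
  (2,4):dx=-2,dy=+12->D; (2,5):dx=-3,dy=+9->D; (2,6):dx=-6,dy=+6->D; (2,7):dx=-7,dy=+3->D
  (2,8):dx=-10,dy=+13->D; (3,4):dx=+6,dy=+11->C; (3,5):dx=+5,dy=+8->C; (3,6):dx=+2,dy=+5->C
  (3,7):dx=+1,dy=+2->C; (3,8):dx=-2,dy=+12->D; (4,5):dx=-1,dy=-3->C; (4,6):dx=-4,dy=-6->C
  (4,7):dx=-5,dy=-9->C; (4,8):dx=-8,dy=+1->D; (5,6):dx=-3,dy=-3->C; (5,7):dx=-4,dy=-6->C
  (5,8):dx=-7,dy=+4->D; (6,7):dx=-1,dy=-3->C; (6,8):dx=-4,dy=+7->D; (7,8):dx=-3,dy=+10->D
Step 2: C = 15, D = 13, total pairs = 28.
Step 3: tau = (C - D)/(n(n-1)/2) = (15 - 13)/28 = 0.071429.
Step 4: Exact two-sided p-value (enumerate n! = 40320 permutations of y under H0): p = 0.904861.
Step 5: alpha = 0.1. fail to reject H0.

tau_b = 0.0714 (C=15, D=13), p = 0.904861, fail to reject H0.


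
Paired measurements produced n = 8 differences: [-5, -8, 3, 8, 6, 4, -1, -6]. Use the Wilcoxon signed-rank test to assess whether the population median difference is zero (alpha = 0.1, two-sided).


Step 1: Drop any zero differences (none here) and take |d_i|.
|d| = [5, 8, 3, 8, 6, 4, 1, 6]
Step 2: Midrank |d_i| (ties get averaged ranks).
ranks: |5|->4, |8|->7.5, |3|->2, |8|->7.5, |6|->5.5, |4|->3, |1|->1, |6|->5.5
Step 3: Attach original signs; sum ranks with positive sign and with negative sign.
W+ = 2 + 7.5 + 5.5 + 3 = 18
W- = 4 + 7.5 + 1 + 5.5 = 18
(Check: W+ + W- = 36 should equal n(n+1)/2 = 36.)
Step 4: Test statistic W = min(W+, W-) = 18.
Step 5: Ties in |d|, so use the tie-corrected normal approximation.
        E[W] = n(n+1)/4 = 8*9/4 = 18.
        Tie groups: |d|=6 (t=2), |d|=8 (t=2); sum(t^3 - t) = 12.
        Var[W] = n(n+1)(2n+1)/24 - sum(t^3-t)/48 = 1224/24 - 12/48 = 50.75.
        z = (W - E[W]) / sqrt(Var[W]) = (18 - 18) / 7.1239 = 0.0000.
        Two-sided p = 2*Phi(z) = 1.000000.
Step 6: alpha = 0.1. fail to reject H0.

W+ = 18, W- = 18, W = min = 18, p = 1.000000, fail to reject H0.


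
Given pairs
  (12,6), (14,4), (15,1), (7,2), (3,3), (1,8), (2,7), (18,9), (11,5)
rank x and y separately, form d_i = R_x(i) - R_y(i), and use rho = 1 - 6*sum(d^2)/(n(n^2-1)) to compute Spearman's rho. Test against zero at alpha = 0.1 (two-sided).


Step 1: Rank x and y separately (midranks; no ties here).
rank(x): 12->6, 14->7, 15->8, 7->4, 3->3, 1->1, 2->2, 18->9, 11->5
rank(y): 6->6, 4->4, 1->1, 2->2, 3->3, 8->8, 7->7, 9->9, 5->5
Step 2: d_i = R_x(i) - R_y(i); compute d_i^2.
  (6-6)^2=0, (7-4)^2=9, (8-1)^2=49, (4-2)^2=4, (3-3)^2=0, (1-8)^2=49, (2-7)^2=25, (9-9)^2=0, (5-5)^2=0
sum(d^2) = 136.
Step 3: rho = 1 - 6*136 / (9*(9^2 - 1)) = 1 - 816/720 = -0.133333.
Step 4: Under H0, t = rho * sqrt((n-2)/(1-rho^2)) = -0.3559 ~ t(7).
Step 5: Two-sided p-value from the t-distribution with 7 df = 0.732368.
Step 6: alpha = 0.1. fail to reject H0.

rho = -0.1333, p = 0.732368, fail to reject H0 at alpha = 0.1.


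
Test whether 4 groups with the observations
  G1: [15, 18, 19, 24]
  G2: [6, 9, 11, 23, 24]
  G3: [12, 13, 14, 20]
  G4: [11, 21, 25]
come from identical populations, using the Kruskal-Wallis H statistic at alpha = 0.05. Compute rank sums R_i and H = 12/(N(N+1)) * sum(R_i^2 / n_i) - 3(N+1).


Step 1: Combine all N = 16 observations and assign midranks.
sorted (value, group, rank): (6,G2,1), (9,G2,2), (11,G2,3.5), (11,G4,3.5), (12,G3,5), (13,G3,6), (14,G3,7), (15,G1,8), (18,G1,9), (19,G1,10), (20,G3,11), (21,G4,12), (23,G2,13), (24,G1,14.5), (24,G2,14.5), (25,G4,16)
Step 2: Sum ranks within each group.
R_1 = 41.5 (n_1 = 4)
R_2 = 34 (n_2 = 5)
R_3 = 29 (n_3 = 4)
R_4 = 31.5 (n_4 = 3)
Step 3: H = 12/(N(N+1)) * sum(R_i^2/n_i) - 3(N+1)
     = 12/(16*17) * (41.5^2/4 + 34^2/5 + 29^2/4 + 31.5^2/3) - 3*17
     = 0.044118 * 1202.76 - 51
     = 2.063051.
Step 4: Ties present; correction factor C = 1 - 12/(16^3 - 16) = 0.997059. Corrected H = 2.063051 / 0.997059 = 2.069137.
Step 5: Under H0, H ~ chi^2(3); p-value = 0.558182.
Step 6: alpha = 0.05. fail to reject H0.

H = 2.0691, df = 3, p = 0.558182, fail to reject H0.


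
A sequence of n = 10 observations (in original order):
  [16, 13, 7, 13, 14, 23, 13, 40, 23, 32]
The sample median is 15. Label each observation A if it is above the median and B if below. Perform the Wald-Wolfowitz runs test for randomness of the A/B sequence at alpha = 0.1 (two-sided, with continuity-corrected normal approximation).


Step 1: Compute median = 15; label A = above, B = below.
Labels in order: ABBBBABAAA  (n_A = 5, n_B = 5)
Step 2: Count runs R = 5.
Step 3: Under H0 (random ordering), E[R] = 2*n_A*n_B/(n_A+n_B) + 1 = 2*5*5/10 + 1 = 6.0000.
        Var[R] = 2*n_A*n_B*(2*n_A*n_B - n_A - n_B) / ((n_A+n_B)^2 * (n_A+n_B-1)) = 2000/900 = 2.2222.
        SD[R] = 1.4907.
Step 4: Continuity-corrected z = (R + 0.5 - E[R]) / SD[R] = (5 + 0.5 - 6.0000) / 1.4907 = -0.3354.
Step 5: Two-sided p-value via normal approximation = 2*(1 - Phi(|z|)) = 0.737316.
Step 6: alpha = 0.1. fail to reject H0.

R = 5, z = -0.3354, p = 0.737316, fail to reject H0.


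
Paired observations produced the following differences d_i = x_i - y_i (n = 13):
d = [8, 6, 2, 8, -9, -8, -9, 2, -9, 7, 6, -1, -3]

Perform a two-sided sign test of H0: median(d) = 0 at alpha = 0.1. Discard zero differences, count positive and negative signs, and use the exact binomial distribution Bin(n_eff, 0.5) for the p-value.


Step 1: Discard zero differences. Original n = 13; n_eff = number of nonzero differences = 13.
Nonzero differences (with sign): +8, +6, +2, +8, -9, -8, -9, +2, -9, +7, +6, -1, -3
Step 2: Count signs: positive = 7, negative = 6.
Step 3: Under H0: P(positive) = 0.5, so the number of positives S ~ Bin(13, 0.5).
Step 4: Two-sided exact p-value = sum of Bin(13,0.5) probabilities at or below the observed probability = 1.000000.
Step 5: alpha = 0.1. fail to reject H0.

n_eff = 13, pos = 7, neg = 6, p = 1.000000, fail to reject H0.


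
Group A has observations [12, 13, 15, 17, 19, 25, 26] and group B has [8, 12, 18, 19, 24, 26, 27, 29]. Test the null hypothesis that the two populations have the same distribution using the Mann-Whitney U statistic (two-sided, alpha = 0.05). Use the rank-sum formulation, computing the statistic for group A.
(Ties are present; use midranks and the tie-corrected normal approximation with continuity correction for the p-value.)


Step 1: Combine and sort all 15 observations; assign midranks.
sorted (value, group): (8,Y), (12,X), (12,Y), (13,X), (15,X), (17,X), (18,Y), (19,X), (19,Y), (24,Y), (25,X), (26,X), (26,Y), (27,Y), (29,Y)
ranks: 8->1, 12->2.5, 12->2.5, 13->4, 15->5, 17->6, 18->7, 19->8.5, 19->8.5, 24->10, 25->11, 26->12.5, 26->12.5, 27->14, 29->15
Step 2: Rank sum for X: R1 = 2.5 + 4 + 5 + 6 + 8.5 + 11 + 12.5 = 49.5.
Step 3: U_X = R1 - n1(n1+1)/2 = 49.5 - 7*8/2 = 49.5 - 28 = 21.5.
       U_Y = n1*n2 - U_X = 56 - 21.5 = 34.5.
Step 4: Ties are present, so use the tie-corrected normal approximation (with continuity correction) for the p-value.
Step 5: p-value = 0.486283; compare to alpha = 0.05. fail to reject H0.

U_X = 21.5, p = 0.486283, fail to reject H0 at alpha = 0.05.


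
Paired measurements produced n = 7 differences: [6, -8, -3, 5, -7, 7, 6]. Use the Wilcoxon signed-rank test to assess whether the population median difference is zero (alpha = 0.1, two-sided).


Step 1: Drop any zero differences (none here) and take |d_i|.
|d| = [6, 8, 3, 5, 7, 7, 6]
Step 2: Midrank |d_i| (ties get averaged ranks).
ranks: |6|->3.5, |8|->7, |3|->1, |5|->2, |7|->5.5, |7|->5.5, |6|->3.5
Step 3: Attach original signs; sum ranks with positive sign and with negative sign.
W+ = 3.5 + 2 + 5.5 + 3.5 = 14.5
W- = 7 + 1 + 5.5 = 13.5
(Check: W+ + W- = 28 should equal n(n+1)/2 = 28.)
Step 4: Test statistic W = min(W+, W-) = 13.5.
Step 5: Ties in |d|, so use the tie-corrected normal approximation.
        E[W] = n(n+1)/4 = 7*8/4 = 14.
        Tie groups: |d|=6 (t=2), |d|=7 (t=2); sum(t^3 - t) = 12.
        Var[W] = n(n+1)(2n+1)/24 - sum(t^3-t)/48 = 840/24 - 12/48 = 34.75.
        z = (W - E[W]) / sqrt(Var[W]) = (13.5 - 14) / 5.8949 = -0.0848.
        Two-sided p = 2*Phi(z) = 0.932405.
Step 6: alpha = 0.1. fail to reject H0.

W+ = 14.5, W- = 13.5, W = min = 13.5, p = 0.932405, fail to reject H0.


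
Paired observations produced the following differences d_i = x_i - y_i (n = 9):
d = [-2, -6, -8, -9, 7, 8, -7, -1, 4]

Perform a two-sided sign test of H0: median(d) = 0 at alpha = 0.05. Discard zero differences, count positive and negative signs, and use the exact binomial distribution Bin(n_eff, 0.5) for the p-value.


Step 1: Discard zero differences. Original n = 9; n_eff = number of nonzero differences = 9.
Nonzero differences (with sign): -2, -6, -8, -9, +7, +8, -7, -1, +4
Step 2: Count signs: positive = 3, negative = 6.
Step 3: Under H0: P(positive) = 0.5, so the number of positives S ~ Bin(9, 0.5).
Step 4: Two-sided exact p-value = sum of Bin(9,0.5) probabilities at or below the observed probability = 0.507812.
Step 5: alpha = 0.05. fail to reject H0.

n_eff = 9, pos = 3, neg = 6, p = 0.507812, fail to reject H0.


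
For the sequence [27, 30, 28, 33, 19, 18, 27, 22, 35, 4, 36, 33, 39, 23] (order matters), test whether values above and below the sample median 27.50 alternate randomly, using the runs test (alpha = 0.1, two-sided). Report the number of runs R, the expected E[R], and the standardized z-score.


Step 1: Compute median = 27.50; label A = above, B = below.
Labels in order: BAAABBBBABAAAB  (n_A = 7, n_B = 7)
Step 2: Count runs R = 7.
Step 3: Under H0 (random ordering), E[R] = 2*n_A*n_B/(n_A+n_B) + 1 = 2*7*7/14 + 1 = 8.0000.
        Var[R] = 2*n_A*n_B*(2*n_A*n_B - n_A - n_B) / ((n_A+n_B)^2 * (n_A+n_B-1)) = 8232/2548 = 3.2308.
        SD[R] = 1.7974.
Step 4: Continuity-corrected z = (R + 0.5 - E[R]) / SD[R] = (7 + 0.5 - 8.0000) / 1.7974 = -0.2782.
Step 5: Two-sided p-value via normal approximation = 2*(1 - Phi(|z|)) = 0.780879.
Step 6: alpha = 0.1. fail to reject H0.

R = 7, z = -0.2782, p = 0.780879, fail to reject H0.


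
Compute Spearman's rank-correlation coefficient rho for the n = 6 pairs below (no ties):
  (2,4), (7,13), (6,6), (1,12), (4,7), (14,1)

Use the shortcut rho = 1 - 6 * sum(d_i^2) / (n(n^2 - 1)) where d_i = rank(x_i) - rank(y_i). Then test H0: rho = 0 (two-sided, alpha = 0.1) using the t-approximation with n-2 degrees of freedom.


Step 1: Rank x and y separately (midranks; no ties here).
rank(x): 2->2, 7->5, 6->4, 1->1, 4->3, 14->6
rank(y): 4->2, 13->6, 6->3, 12->5, 7->4, 1->1
Step 2: d_i = R_x(i) - R_y(i); compute d_i^2.
  (2-2)^2=0, (5-6)^2=1, (4-3)^2=1, (1-5)^2=16, (3-4)^2=1, (6-1)^2=25
sum(d^2) = 44.
Step 3: rho = 1 - 6*44 / (6*(6^2 - 1)) = 1 - 264/210 = -0.257143.
Step 4: Under H0, t = rho * sqrt((n-2)/(1-rho^2)) = -0.5322 ~ t(4).
Step 5: Two-sided p-value from the t-distribution with 4 df = 0.622787.
Step 6: alpha = 0.1. fail to reject H0.

rho = -0.2571, p = 0.622787, fail to reject H0 at alpha = 0.1.


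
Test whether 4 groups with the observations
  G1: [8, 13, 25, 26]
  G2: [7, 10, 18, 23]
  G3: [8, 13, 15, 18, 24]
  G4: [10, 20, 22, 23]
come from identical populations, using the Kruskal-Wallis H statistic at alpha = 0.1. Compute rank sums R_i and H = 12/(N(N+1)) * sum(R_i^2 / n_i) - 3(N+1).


Step 1: Combine all N = 17 observations and assign midranks.
sorted (value, group, rank): (7,G2,1), (8,G1,2.5), (8,G3,2.5), (10,G2,4.5), (10,G4,4.5), (13,G1,6.5), (13,G3,6.5), (15,G3,8), (18,G2,9.5), (18,G3,9.5), (20,G4,11), (22,G4,12), (23,G2,13.5), (23,G4,13.5), (24,G3,15), (25,G1,16), (26,G1,17)
Step 2: Sum ranks within each group.
R_1 = 42 (n_1 = 4)
R_2 = 28.5 (n_2 = 4)
R_3 = 41.5 (n_3 = 5)
R_4 = 41 (n_4 = 4)
Step 3: H = 12/(N(N+1)) * sum(R_i^2/n_i) - 3(N+1)
     = 12/(17*18) * (42^2/4 + 28.5^2/4 + 41.5^2/5 + 41^2/4) - 3*18
     = 0.039216 * 1408.76 - 54
     = 1.245588.
Step 4: Ties present; correction factor C = 1 - 30/(17^3 - 17) = 0.993873. Corrected H = 1.245588 / 0.993873 = 1.253268.
Step 5: Under H0, H ~ chi^2(3); p-value = 0.740259.
Step 6: alpha = 0.1. fail to reject H0.

H = 1.2533, df = 3, p = 0.740259, fail to reject H0.


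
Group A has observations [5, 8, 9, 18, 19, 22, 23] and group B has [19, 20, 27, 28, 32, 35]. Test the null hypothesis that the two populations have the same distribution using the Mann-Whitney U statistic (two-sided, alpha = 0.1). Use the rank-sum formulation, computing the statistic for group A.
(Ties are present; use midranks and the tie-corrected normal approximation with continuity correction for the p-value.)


Step 1: Combine and sort all 13 observations; assign midranks.
sorted (value, group): (5,X), (8,X), (9,X), (18,X), (19,X), (19,Y), (20,Y), (22,X), (23,X), (27,Y), (28,Y), (32,Y), (35,Y)
ranks: 5->1, 8->2, 9->3, 18->4, 19->5.5, 19->5.5, 20->7, 22->8, 23->9, 27->10, 28->11, 32->12, 35->13
Step 2: Rank sum for X: R1 = 1 + 2 + 3 + 4 + 5.5 + 8 + 9 = 32.5.
Step 3: U_X = R1 - n1(n1+1)/2 = 32.5 - 7*8/2 = 32.5 - 28 = 4.5.
       U_Y = n1*n2 - U_X = 42 - 4.5 = 37.5.
Step 4: Ties are present, so use the tie-corrected normal approximation (with continuity correction) for the p-value.
Step 5: p-value = 0.022087; compare to alpha = 0.1. reject H0.

U_X = 4.5, p = 0.022087, reject H0 at alpha = 0.1.
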